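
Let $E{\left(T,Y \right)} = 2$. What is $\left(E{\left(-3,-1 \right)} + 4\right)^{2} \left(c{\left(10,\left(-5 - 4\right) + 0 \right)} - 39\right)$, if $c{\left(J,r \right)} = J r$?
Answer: $-4644$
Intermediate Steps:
$\left(E{\left(-3,-1 \right)} + 4\right)^{2} \left(c{\left(10,\left(-5 - 4\right) + 0 \right)} - 39\right) = \left(2 + 4\right)^{2} \left(10 \left(\left(-5 - 4\right) + 0\right) - 39\right) = 6^{2} \left(10 \left(-9 + 0\right) - 39\right) = 36 \left(10 \left(-9\right) - 39\right) = 36 \left(-90 - 39\right) = 36 \left(-129\right) = -4644$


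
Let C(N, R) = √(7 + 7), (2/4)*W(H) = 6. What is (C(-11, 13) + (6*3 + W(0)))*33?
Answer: 990 + 33*√14 ≈ 1113.5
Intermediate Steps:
W(H) = 12 (W(H) = 2*6 = 12)
C(N, R) = √14
(C(-11, 13) + (6*3 + W(0)))*33 = (√14 + (6*3 + 12))*33 = (√14 + (18 + 12))*33 = (√14 + 30)*33 = (30 + √14)*33 = 990 + 33*√14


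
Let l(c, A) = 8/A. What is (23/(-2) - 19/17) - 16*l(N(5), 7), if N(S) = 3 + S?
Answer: -7355/238 ≈ -30.903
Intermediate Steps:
(23/(-2) - 19/17) - 16*l(N(5), 7) = (23/(-2) - 19/17) - 128/7 = (23*(-1/2) - 19*1/17) - 128/7 = (-23/2 - 19/17) - 16*8/7 = -429/34 - 128/7 = -7355/238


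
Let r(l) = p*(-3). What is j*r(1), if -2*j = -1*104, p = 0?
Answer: 0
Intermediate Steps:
r(l) = 0 (r(l) = 0*(-3) = 0)
j = 52 (j = -(-1)*104/2 = -½*(-104) = 52)
j*r(1) = 52*0 = 0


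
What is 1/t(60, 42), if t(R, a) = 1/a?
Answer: 42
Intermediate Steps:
1/t(60, 42) = 1/(1/42) = 42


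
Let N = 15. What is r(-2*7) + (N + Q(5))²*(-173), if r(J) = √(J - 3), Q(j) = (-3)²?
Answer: -99648 + I*√17 ≈ -99648.0 + 4.1231*I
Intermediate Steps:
Q(j) = 9
r(J) = √(-3 + J)
r(-2*7) + (N + Q(5))²*(-173) = √(-3 - 2*7) + (15 + 9)²*(-173) = √(-3 - 14) + 24²*(-173) = √(-17) + 576*(-173) = I*√17 - 99648 = -99648 + I*√17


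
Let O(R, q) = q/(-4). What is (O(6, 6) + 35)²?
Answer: 4489/4 ≈ 1122.3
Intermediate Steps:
O(R, q) = -q/4 (O(R, q) = q*(-¼) = -q/4)
(O(6, 6) + 35)² = (-¼*6 + 35)² = (-3/2 + 35)² = (67/2)² = 4489/4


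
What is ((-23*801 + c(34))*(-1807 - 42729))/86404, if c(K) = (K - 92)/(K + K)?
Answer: 3487230037/367217 ≈ 9496.4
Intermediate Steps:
c(K) = (-92 + K)/(2*K) (c(K) = (-92 + K)/((2*K)) = (-92 + K)*(1/(2*K)) = (-92 + K)/(2*K))
((-23*801 + c(34))*(-1807 - 42729))/86404 = ((-23*801 + (½)*(-92 + 34)/34)*(-1807 - 42729))/86404 = ((-18423 + (½)*(1/34)*(-58))*(-44536))*(1/86404) = ((-18423 - 29/34)*(-44536))*(1/86404) = -626411/34*(-44536)*(1/86404) = (13948920148/17)*(1/86404) = 3487230037/367217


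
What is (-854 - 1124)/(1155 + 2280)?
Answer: -1978/3435 ≈ -0.57584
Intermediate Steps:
(-854 - 1124)/(1155 + 2280) = -1978/3435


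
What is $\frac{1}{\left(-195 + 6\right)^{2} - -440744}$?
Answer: $\frac{1}{476465} \approx 2.0988 \cdot 10^{-6}$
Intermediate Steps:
$\frac{1}{\left(-195 + 6\right)^{2} - -440744} = \frac{1}{\left(-189\right)^{2} + 440744} = \frac{1}{35721 + 440744} = \frac{1}{476465}$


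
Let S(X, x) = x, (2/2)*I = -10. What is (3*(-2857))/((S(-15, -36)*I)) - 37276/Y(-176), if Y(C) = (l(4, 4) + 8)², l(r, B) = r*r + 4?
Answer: -419563/5880 ≈ -71.354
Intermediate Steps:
I = -10
l(r, B) = 4 + r² (l(r, B) = r² + 4 = 4 + r²)
Y(C) = 784 (Y(C) = ((4 + 4²) + 8)² = ((4 + 16) + 8)² = (20 + 8)² = 28² = 784)
(3*(-2857))/((S(-15, -36)*I)) - 37276/Y(-176) = (3*(-2857))/((-36*(-10))) - 37276/784 = -8571/360 - 37276*1/784 = -8571*1/360 - 9319/196 = -2857/120 - 9319/196 = -419563/5880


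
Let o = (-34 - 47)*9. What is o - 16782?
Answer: -17511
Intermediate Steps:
o = -729 (o = -81*9 = -729)
o - 16782 = -729 - 16782 = -17511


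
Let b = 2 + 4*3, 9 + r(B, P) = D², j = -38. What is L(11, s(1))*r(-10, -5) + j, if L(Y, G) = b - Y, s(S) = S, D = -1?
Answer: -62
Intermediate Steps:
r(B, P) = -8 (r(B, P) = -9 + (-1)² = -9 + 1 = -8)
b = 14 (b = 2 + 12 = 14)
L(Y, G) = 14 - Y
L(11, s(1))*r(-10, -5) + j = (14 - 1*11)*(-8) - 38 = (14 - 11)*(-8) - 38 = 3*(-8) - 38 = -24 - 38 = -62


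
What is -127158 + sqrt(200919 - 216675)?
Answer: -127158 + 2*I*sqrt(3939) ≈ -1.2716e+5 + 125.52*I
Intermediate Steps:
-127158 + sqrt(200919 - 216675) = -127158 + sqrt(-15756) = -127158 + 2*I*sqrt(3939)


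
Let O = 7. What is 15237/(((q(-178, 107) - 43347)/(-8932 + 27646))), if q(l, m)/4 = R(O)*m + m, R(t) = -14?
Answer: -285145218/48911 ≈ -5829.9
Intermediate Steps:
q(l, m) = -52*m (q(l, m) = 4*(-14*m + m) = 4*(-13*m) = -52*m)
15237/(((q(-178, 107) - 43347)/(-8932 + 27646))) = 15237/(((-52*107 - 43347)/(-8932 + 27646))) = 15237/(((-5564 - 43347)/18714)) = 15237/((-48911*1/18714)) = 15237/(-48911/18714) = 15237*(-18714/48911) = -285145218/48911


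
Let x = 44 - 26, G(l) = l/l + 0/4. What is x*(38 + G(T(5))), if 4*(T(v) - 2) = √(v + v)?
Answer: 702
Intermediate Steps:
T(v) = 2 + √2*√v/4 (T(v) = 2 + √(v + v)/4 = 2 + √(2*v)/4 = 2 + (√2*√v)/4 = 2 + √2*√v/4)
G(l) = 1 (G(l) = 1 + 0*(¼) = 1 + 0 = 1)
x = 18
x*(38 + G(T(5))) = 18*(38 + 1) = 18*39 = 702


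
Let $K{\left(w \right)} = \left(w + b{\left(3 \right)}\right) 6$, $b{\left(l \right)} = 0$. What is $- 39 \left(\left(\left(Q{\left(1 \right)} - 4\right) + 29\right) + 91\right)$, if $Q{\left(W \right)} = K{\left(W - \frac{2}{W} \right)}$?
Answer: $-4290$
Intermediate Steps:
$K{\left(w \right)} = 6 w$ ($K{\left(w \right)} = \left(w + 0\right) 6 = w 6 = 6 w$)
$Q{\left(W \right)} = - \frac{12}{W} + 6 W$ ($Q{\left(W \right)} = 6 \left(W - \frac{2}{W}\right) = - \frac{12}{W} + 6 W$)
$- 39 \left(\left(\left(Q{\left(1 \right)} - 4\right) + 29\right) + 91\right) = - 39 \left(\left(\left(\left(- \frac{12}{1} + 6 \cdot 1\right) - 4\right) + 29\right) + 91\right) = - 39 \left(\left(\left(\left(\left(-12\right) 1 + 6\right) - 4\right) + 29\right) + 91\right) = - 39 \left(\left(\left(\left(-12 + 6\right) - 4\right) + 29\right) + 91\right) = - 39 \left(\left(\left(-6 - 4\right) + 29\right) + 91\right) = - 39 \left(\left(-10 + 29\right) + 91\right) = - 39 \left(19 + 91\right) = \left(-39\right) 110 = -4290$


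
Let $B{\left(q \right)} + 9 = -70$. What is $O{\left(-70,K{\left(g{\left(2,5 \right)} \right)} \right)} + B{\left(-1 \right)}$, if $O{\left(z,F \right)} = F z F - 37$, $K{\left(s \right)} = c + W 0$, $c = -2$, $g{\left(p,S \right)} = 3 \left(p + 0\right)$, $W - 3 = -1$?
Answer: $-396$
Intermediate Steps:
$W = 2$ ($W = 3 - 1 = 2$)
$g{\left(p,S \right)} = 3 p$
$B{\left(q \right)} = -79$ ($B{\left(q \right)} = -9 - 70 = -79$)
$K{\left(s \right)} = -2$ ($K{\left(s \right)} = -2 + 2 \cdot 0 = -2 + 0 = -2$)
$O{\left(z,F \right)} = -37 + z F^{2}$ ($O{\left(z,F \right)} = z F^{2} - 37 = -37 + z F^{2}$)
$O{\left(-70,K{\left(g{\left(2,5 \right)} \right)} \right)} + B{\left(-1 \right)} = \left(-37 - 70 \left(-2\right)^{2}\right) - 79 = \left(-37 - 280\right) - 79 = -317 - 79 = -396$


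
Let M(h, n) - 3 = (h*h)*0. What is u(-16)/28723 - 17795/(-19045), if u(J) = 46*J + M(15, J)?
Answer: 99433160/109405907 ≈ 0.90885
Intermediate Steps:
M(h, n) = 3 (M(h, n) = 3 + (h*h)*0 = 3 + h²*0 = 3 + 0 = 3)
u(J) = 3 + 46*J (u(J) = 46*J + 3 = 3 + 46*J)
u(-16)/28723 - 17795/(-19045) = (3 + 46*(-16))/28723 - 17795/(-19045) = (3 - 736)*(1/28723) - 17795*(-1/19045) = -733*1/28723 + 3559/3809 = -733/28723 + 3559/3809 = 99433160/109405907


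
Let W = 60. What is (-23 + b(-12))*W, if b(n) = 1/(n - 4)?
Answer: -5535/4 ≈ -1383.8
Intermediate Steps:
b(n) = 1/(-4 + n)
(-23 + b(-12))*W = (-23 + 1/(-4 - 12))*60 = (-23 + 1/(-16))*60 = (-23 - 1/16)*60 = -369/16*60 = -5535/4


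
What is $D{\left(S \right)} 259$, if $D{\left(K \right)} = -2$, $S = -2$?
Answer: $-518$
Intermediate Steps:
$D{\left(S \right)} 259 = \left(-2\right) 259 = -518$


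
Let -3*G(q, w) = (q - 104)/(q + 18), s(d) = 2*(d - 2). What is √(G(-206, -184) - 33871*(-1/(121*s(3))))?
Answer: 4*√20960778/1551 ≈ 11.807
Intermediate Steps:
s(d) = -4 + 2*d (s(d) = 2*(-2 + d) = -4 + 2*d)
G(q, w) = -(-104 + q)/(3*(18 + q)) (G(q, w) = -(q - 104)/(3*(q + 18)) = -(-104 + q)/(3*(18 + q)))
√(G(-206, -184) - 33871*(-1/(121*s(3)))) = √((104 - 1*(-206))/(3*(18 - 206)) - 33871*(-1/(121*(-4 + 2*3)))) = √((⅓)*(104 + 206)/(-188) - 33871*(-1/(121*(-4 + 6)))) = √((⅓)*(-1/188)*310 - 33871/((-121*2))) = √(-155/282 - 33871/(-242)) = √(-155/282 - 33871*(-1/242)) = √(-155/282 + 33871/242) = √(2378528/17061) = 4*√20960778/1551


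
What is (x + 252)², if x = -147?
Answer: 11025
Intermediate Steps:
(x + 252)² = (-147 + 252)² = 105² = 11025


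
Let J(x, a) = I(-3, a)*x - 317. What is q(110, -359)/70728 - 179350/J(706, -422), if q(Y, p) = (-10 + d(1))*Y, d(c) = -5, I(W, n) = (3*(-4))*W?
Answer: -2121080025/295867012 ≈ -7.1690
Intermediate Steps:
I(W, n) = -12*W
q(Y, p) = -15*Y (q(Y, p) = (-10 - 5)*Y = -15*Y)
J(x, a) = -317 + 36*x (J(x, a) = (-12*(-3))*x - 317 = 36*x - 317 = -317 + 36*x)
q(110, -359)/70728 - 179350/J(706, -422) = -15*110/70728 - 179350/(-317 + 36*706) = -1650*1/70728 - 179350/(-317 + 25416) = -275/11788 - 179350/25099 = -2121080025/295867012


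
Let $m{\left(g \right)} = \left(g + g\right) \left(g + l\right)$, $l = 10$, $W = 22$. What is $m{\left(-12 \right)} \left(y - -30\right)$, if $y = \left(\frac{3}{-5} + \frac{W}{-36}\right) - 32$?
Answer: $- \frac{2312}{15} \approx -154.13$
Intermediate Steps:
$m{\left(g \right)} = 2 g \left(10 + g\right)$ ($m{\left(g \right)} = \left(g + g\right) \left(g + 10\right) = 2 g \left(10 + g\right)$)
$y = - \frac{2989}{90}$ ($y = \left(\frac{3}{-5} + \frac{22}{-36}\right) - 32 = \left(3 \left(- \frac{1}{5}\right) + 22 \left(- \frac{1}{36}\right)\right) - 32 = \left(- \frac{3}{5} - \frac{11}{18}\right) - 32 = - \frac{109}{90} - 32 = - \frac{2989}{90} \approx -33.211$)
$m{\left(-12 \right)} \left(y - -30\right) = 2 \left(-12\right) \left(10 - 12\right) \left(- \frac{2989}{90} - -30\right) = 2 \left(-12\right) \left(-2\right) \left(- \frac{2989}{90} + 30\right) = 48 \left(- \frac{289}{90}\right) = - \frac{2312}{15}$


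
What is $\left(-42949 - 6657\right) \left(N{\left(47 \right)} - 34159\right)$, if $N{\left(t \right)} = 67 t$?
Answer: $1538282060$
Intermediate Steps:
$\left(-42949 - 6657\right) \left(N{\left(47 \right)} - 34159\right) = \left(-42949 - 6657\right) \left(67 \cdot 47 - 34159\right) = - 49606 \left(3149 - 34159\right) = \left(-49606\right) \left(-31010\right) = 1538282060$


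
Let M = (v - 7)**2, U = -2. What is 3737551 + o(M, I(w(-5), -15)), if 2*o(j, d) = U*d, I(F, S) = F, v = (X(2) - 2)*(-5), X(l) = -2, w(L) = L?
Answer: 3737556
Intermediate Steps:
v = 20 (v = (-2 - 2)*(-5) = -4*(-5) = 20)
M = 169 (M = (20 - 7)**2 = 13**2 = 169)
o(j, d) = -d (o(j, d) = (-2*d)/2 = -d)
3737551 + o(M, I(w(-5), -15)) = 3737551 - 1*(-5) = 3737551 + 5 = 3737556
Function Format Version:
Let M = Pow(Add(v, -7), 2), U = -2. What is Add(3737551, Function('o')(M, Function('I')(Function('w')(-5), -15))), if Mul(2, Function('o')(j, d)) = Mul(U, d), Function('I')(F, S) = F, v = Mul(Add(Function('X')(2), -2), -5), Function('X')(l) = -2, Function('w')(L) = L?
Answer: 3737556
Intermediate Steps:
v = 20 (v = Mul(Add(-2, -2), -5) = Mul(-4, -5) = 20)
M = 169 (M = Pow(Add(20, -7), 2) = Pow(13, 2) = 169)
Function('o')(j, d) = Mul(-1, d) (Function('o')(j, d) = Mul(Rational(1, 2), Mul(-2, d)) = Mul(-1, d))
Add(3737551, Function('o')(M, Function('I')(Function('w')(-5), -15))) = Add(3737551, Mul(-1, -5)) = Add(3737551, 5) = 3737556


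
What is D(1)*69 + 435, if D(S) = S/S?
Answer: 504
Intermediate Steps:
D(S) = 1
D(1)*69 + 435 = 1*69 + 435 = 69 + 435 = 504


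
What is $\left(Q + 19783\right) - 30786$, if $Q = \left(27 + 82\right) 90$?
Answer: $-1193$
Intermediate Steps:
$Q = 9810$ ($Q = 109 \cdot 90 = 9810$)
$\left(Q + 19783\right) - 30786 = \left(9810 + 19783\right) - 30786 = 29593 - 30786 = -1193$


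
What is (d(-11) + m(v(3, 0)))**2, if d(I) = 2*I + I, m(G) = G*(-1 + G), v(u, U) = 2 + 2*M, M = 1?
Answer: 441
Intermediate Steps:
v(u, U) = 4 (v(u, U) = 2 + 2*1 = 2 + 2 = 4)
d(I) = 3*I
(d(-11) + m(v(3, 0)))**2 = (3*(-11) + 4*(-1 + 4))**2 = (-33 + 4*3)**2 = (-33 + 12)**2 = (-21)**2 = 441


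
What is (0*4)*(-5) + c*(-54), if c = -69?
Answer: 3726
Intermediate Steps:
(0*4)*(-5) + c*(-54) = (0*4)*(-5) - 69*(-54) = 0*(-5) + 3726 = 0 + 3726 = 3726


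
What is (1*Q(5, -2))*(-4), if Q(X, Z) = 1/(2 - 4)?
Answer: 2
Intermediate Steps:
Q(X, Z) = -1/2 (Q(X, Z) = 1/(-2) = -1/2)
(1*Q(5, -2))*(-4) = (1*(-1/2))*(-4) = -1/2*(-4) = 2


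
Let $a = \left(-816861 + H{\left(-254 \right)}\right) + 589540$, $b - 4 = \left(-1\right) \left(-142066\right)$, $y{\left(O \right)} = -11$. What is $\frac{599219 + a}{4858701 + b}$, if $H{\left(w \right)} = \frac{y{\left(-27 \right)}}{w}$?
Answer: $\frac{94462103}{1270195834} \approx 0.074368$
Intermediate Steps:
$b = 142070$ ($b = 4 - -142066 = 4 + 142066 = 142070$)
$H{\left(w \right)} = - \frac{11}{w}$
$a = - \frac{57739523}{254}$ ($a = \left(-816861 - \frac{11}{-254}\right) + 589540 = \left(-816861 - - \frac{11}{254}\right) + 589540 = \left(-816861 + \frac{11}{254}\right) + 589540 = - \frac{207482683}{254} + 589540 = - \frac{57739523}{254} \approx -2.2732 \cdot 10^{5}$)
$\frac{599219 + a}{4858701 + b} = \frac{599219 - \frac{57739523}{254}}{4858701 + 142070} = \frac{94462103}{254 \cdot 5000771} = \frac{94462103}{254} \cdot \frac{1}{5000771} = \frac{94462103}{1270195834}$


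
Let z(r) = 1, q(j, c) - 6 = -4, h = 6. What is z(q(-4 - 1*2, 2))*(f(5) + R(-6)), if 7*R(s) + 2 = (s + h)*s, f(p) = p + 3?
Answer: 54/7 ≈ 7.7143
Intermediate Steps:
q(j, c) = 2 (q(j, c) = 6 - 4 = 2)
f(p) = 3 + p
R(s) = -2/7 + s*(6 + s)/7 (R(s) = -2/7 + ((s + 6)*s)/7 = -2/7 + ((6 + s)*s)/7 = -2/7 + (s*(6 + s))/7 = -2/7 + s*(6 + s)/7)
z(q(-4 - 1*2, 2))*(f(5) + R(-6)) = 1*((3 + 5) + (-2/7 + (1/7)*(-6)**2 + (6/7)*(-6))) = 1*(8 + (-2/7 + (1/7)*36 - 36/7)) = 1*(8 + (-2/7 + 36/7 - 36/7)) = 1*(8 - 2/7) = 1*(54/7) = 54/7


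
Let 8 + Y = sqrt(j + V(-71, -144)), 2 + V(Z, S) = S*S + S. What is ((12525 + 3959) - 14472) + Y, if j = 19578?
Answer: 2004 + 2*sqrt(10042) ≈ 2204.4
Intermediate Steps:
V(Z, S) = -2 + S + S**2 (V(Z, S) = -2 + (S*S + S) = -2 + (S**2 + S) = -2 + (S + S**2) = -2 + S + S**2)
Y = -8 + 2*sqrt(10042) (Y = -8 + sqrt(19578 + (-2 - 144 + (-144)**2)) = -8 + sqrt(19578 + (-2 - 144 + 20736)) = -8 + sqrt(19578 + 20590) = -8 + sqrt(40168) = -8 + 2*sqrt(10042) ≈ 192.42)
((12525 + 3959) - 14472) + Y = ((12525 + 3959) - 14472) + (-8 + 2*sqrt(10042)) = (16484 - 14472) + (-8 + 2*sqrt(10042)) = 2012 + (-8 + 2*sqrt(10042)) = 2004 + 2*sqrt(10042)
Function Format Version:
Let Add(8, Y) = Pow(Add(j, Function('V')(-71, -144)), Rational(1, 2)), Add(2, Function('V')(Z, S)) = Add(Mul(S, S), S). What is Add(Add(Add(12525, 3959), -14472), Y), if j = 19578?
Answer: Add(2004, Mul(2, Pow(10042, Rational(1, 2)))) ≈ 2204.4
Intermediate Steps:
Function('V')(Z, S) = Add(-2, S, Pow(S, 2)) (Function('V')(Z, S) = Add(-2, Add(Mul(S, S), S)) = Add(-2, Add(Pow(S, 2), S)) = Add(-2, Add(S, Pow(S, 2))) = Add(-2, S, Pow(S, 2)))
Y = Add(-8, Mul(2, Pow(10042, Rational(1, 2)))) (Y = Add(-8, Pow(Add(19578, Add(-2, -144, Pow(-144, 2))), Rational(1, 2))) = Add(-8, Pow(Add(19578, Add(-2, -144, 20736)), Rational(1, 2))) = Add(-8, Pow(Add(19578, 20590), Rational(1, 2))) = Add(-8, Pow(40168, Rational(1, 2))) = Add(-8, Mul(2, Pow(10042, Rational(1, 2)))) ≈ 192.42)
Add(Add(Add(12525, 3959), -14472), Y) = Add(Add(Add(12525, 3959), -14472), Add(-8, Mul(2, Pow(10042, Rational(1, 2))))) = Add(Add(16484, -14472), Add(-8, Mul(2, Pow(10042, Rational(1, 2))))) = Add(2012, Add(-8, Mul(2, Pow(10042, Rational(1, 2))))) = Add(2004, Mul(2, Pow(10042, Rational(1, 2))))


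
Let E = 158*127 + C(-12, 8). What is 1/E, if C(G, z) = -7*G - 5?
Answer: 1/20145 ≈ 4.9640e-5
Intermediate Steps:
C(G, z) = -5 - 7*G
E = 20145 (E = 158*127 + (-5 - 7*(-12)) = 20066 + (-5 + 84) = 20066 + 79 = 20145)
1/E = 1/20145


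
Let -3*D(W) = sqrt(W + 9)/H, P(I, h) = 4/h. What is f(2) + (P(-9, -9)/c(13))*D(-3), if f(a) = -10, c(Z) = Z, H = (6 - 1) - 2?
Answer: -10 + 4*sqrt(6)/1053 ≈ -9.9907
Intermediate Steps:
H = 3 (H = 5 - 2 = 3)
D(W) = -sqrt(9 + W)/9 (D(W) = -sqrt(W + 9)/(3*3) = -sqrt(9 + W)/(3*3) = -sqrt(9 + W)/9)
f(2) + (P(-9, -9)/c(13))*D(-3) = -10 + ((4/(-9))/13)*(-sqrt(9 - 3)/9) = -10 + ((4*(-1/9))*(1/13))*(-sqrt(6)/9) = -10 + (-4/9*1/13)*(-sqrt(6)/9) = -10 - (-4)*sqrt(6)/1053 = -10 + 4*sqrt(6)/1053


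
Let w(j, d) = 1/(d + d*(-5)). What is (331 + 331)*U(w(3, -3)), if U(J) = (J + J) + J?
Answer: 331/2 ≈ 165.50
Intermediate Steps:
w(j, d) = -1/(4*d) (w(j, d) = 1/(d - 5*d) = 1/(-4*d) = -1/(4*d))
U(J) = 3*J (U(J) = 2*J + J = 3*J)
(331 + 331)*U(w(3, -3)) = (331 + 331)*(3*(-¼/(-3))) = 662*(3*(-¼*(-⅓))) = 662*(3*(1/12)) = 662*(¼) = 331/2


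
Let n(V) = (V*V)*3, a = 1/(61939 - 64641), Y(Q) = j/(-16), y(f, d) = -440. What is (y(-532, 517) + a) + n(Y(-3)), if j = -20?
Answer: -9409723/21616 ≈ -435.31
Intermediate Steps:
Y(Q) = 5/4 (Y(Q) = -20/(-16) = -20*(-1/16) = 5/4)
a = -1/2702 (a = 1/(-2702) = -1/2702 ≈ -0.00037010)
n(V) = 3*V**2 (n(V) = V**2*3 = 3*V**2)
(y(-532, 517) + a) + n(Y(-3)) = (-440 - 1/2702) + 3*(5/4)**2 = -1188881/2702 + 3*(25/16) = -1188881/2702 + 75/16 = -9409723/21616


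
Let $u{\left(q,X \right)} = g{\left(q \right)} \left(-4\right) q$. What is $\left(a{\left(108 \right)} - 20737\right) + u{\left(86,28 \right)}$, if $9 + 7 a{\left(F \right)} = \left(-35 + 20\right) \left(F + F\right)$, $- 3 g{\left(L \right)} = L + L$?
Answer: $- \frac{31048}{21} \approx -1478.5$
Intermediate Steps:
$g{\left(L \right)} = - \frac{2 L}{3}$ ($g{\left(L \right)} = - \frac{L + L}{3} = - \frac{2 L}{3}$)
$a{\left(F \right)} = - \frac{9}{7} - \frac{30 F}{7}$ ($a{\left(F \right)} = - \frac{9}{7} + \frac{\left(-35 + 20\right) \left(F + F\right)}{7} = - \frac{9}{7} + \frac{\left(-15\right) 2 F}{7} = - \frac{9}{7} + \frac{\left(-30\right) F}{7} = - \frac{9}{7} - \frac{30 F}{7}$)
$u{\left(q,X \right)} = \frac{8 q^{2}}{3}$ ($u{\left(q,X \right)} = - \frac{2 q}{3} \left(-4\right) q = \frac{8 q}{3} q = \frac{8 q^{2}}{3}$)
$\left(a{\left(108 \right)} - 20737\right) + u{\left(86,28 \right)} = \left(\left(- \frac{9}{7} - \frac{3240}{7}\right) - 20737\right) + \frac{8 \cdot 86^{2}}{3} = \left(\left(- \frac{9}{7} - \frac{3240}{7}\right) - 20737\right) + \frac{8}{3} \cdot 7396 = \left(- \frac{3249}{7} - 20737\right) + \frac{59168}{3} = - \frac{148408}{7} + \frac{59168}{3} = - \frac{31048}{21}$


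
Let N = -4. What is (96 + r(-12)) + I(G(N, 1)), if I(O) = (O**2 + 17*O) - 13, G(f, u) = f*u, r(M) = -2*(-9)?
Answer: 49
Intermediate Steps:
r(M) = 18
I(O) = -13 + O**2 + 17*O
(96 + r(-12)) + I(G(N, 1)) = (96 + 18) + (-13 + (-4*1)**2 + 17*(-4*1)) = 114 + (-13 + (-4)**2 + 17*(-4)) = 114 + (-13 + 16 - 68) = 114 - 65 = 49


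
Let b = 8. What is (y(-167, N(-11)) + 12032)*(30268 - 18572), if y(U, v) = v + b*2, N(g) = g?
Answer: 140784752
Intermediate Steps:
y(U, v) = 16 + v (y(U, v) = v + 8*2 = v + 16 = 16 + v)
(y(-167, N(-11)) + 12032)*(30268 - 18572) = ((16 - 11) + 12032)*(30268 - 18572) = (5 + 12032)*11696 = 12037*11696 = 140784752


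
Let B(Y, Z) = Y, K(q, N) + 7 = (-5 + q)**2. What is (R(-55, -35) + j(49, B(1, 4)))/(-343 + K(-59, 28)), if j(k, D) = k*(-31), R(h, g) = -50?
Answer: -1569/3746 ≈ -0.41885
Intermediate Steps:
K(q, N) = -7 + (-5 + q)**2
j(k, D) = -31*k
(R(-55, -35) + j(49, B(1, 4)))/(-343 + K(-59, 28)) = (-50 - 31*49)/(-343 + (-7 + (-5 - 59)**2)) = (-50 - 1519)/(-343 + (-7 + (-64)**2)) = -1569/(-343 + (-7 + 4096)) = -1569/(-343 + 4089) = -1569/3746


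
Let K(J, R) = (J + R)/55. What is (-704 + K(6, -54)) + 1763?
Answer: 58197/55 ≈ 1058.1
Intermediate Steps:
K(J, R) = J/55 + R/55 (K(J, R) = (J + R)*(1/55) = J/55 + R/55)
(-704 + K(6, -54)) + 1763 = (-704 + ((1/55)*6 + (1/55)*(-54))) + 1763 = (-704 + (6/55 - 54/55)) + 1763 = (-704 - 48/55) + 1763 = -38768/55 + 1763 = 58197/55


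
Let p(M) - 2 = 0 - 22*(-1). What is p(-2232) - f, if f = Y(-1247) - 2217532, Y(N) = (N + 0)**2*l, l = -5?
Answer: 9992601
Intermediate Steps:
Y(N) = -5*N**2 (Y(N) = (N + 0)**2*(-5) = N**2*(-5) = -5*N**2)
f = -9992577 (f = -5*(-1247)**2 - 2217532 = -5*1555009 - 2217532 = -7775045 - 2217532 = -9992577)
p(M) = 24 (p(M) = 2 + (0 - 22*(-1)) = 2 + (0 + 22) = 2 + 22 = 24)
p(-2232) - f = 24 - 1*(-9992577) = 24 + 9992577 = 9992601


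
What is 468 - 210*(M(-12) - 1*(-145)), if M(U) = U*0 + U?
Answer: -27462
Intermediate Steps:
M(U) = U (M(U) = 0 + U = U)
468 - 210*(M(-12) - 1*(-145)) = 468 - 210*(-12 - 1*(-145)) = 468 - 210*(-12 + 145) = 468 - 210*133 = 468 - 27930 = -27462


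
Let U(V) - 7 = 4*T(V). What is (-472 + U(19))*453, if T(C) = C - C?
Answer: -210645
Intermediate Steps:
T(C) = 0
U(V) = 7 (U(V) = 7 + 4*0 = 7 + 0 = 7)
(-472 + U(19))*453 = (-472 + 7)*453 = -465*453 = -210645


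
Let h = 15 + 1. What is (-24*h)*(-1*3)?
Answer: 1152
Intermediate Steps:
h = 16
(-24*h)*(-1*3) = (-24*16)*(-1*3) = -384*(-3) = 1152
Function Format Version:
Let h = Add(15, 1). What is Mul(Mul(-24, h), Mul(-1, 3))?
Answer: 1152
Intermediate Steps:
h = 16
Mul(Mul(-24, h), Mul(-1, 3)) = Mul(Mul(-24, 16), Mul(-1, 3)) = Mul(-384, -3) = 1152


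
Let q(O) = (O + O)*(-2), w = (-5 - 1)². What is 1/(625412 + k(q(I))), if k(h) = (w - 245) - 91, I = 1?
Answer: 1/625112 ≈ 1.5997e-6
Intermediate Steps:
w = 36 (w = (-6)² = 36)
q(O) = -4*O (q(O) = (2*O)*(-2) = -4*O)
k(h) = -300 (k(h) = (36 - 245) - 91 = -209 - 91 = -300)
1/(625412 + k(q(I))) = 1/(625412 - 300) = 1/625112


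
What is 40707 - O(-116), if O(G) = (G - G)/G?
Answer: 40707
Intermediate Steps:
O(G) = 0 (O(G) = 0/G = 0)
40707 - O(-116) = 40707 - 1*0 = 40707 + 0 = 40707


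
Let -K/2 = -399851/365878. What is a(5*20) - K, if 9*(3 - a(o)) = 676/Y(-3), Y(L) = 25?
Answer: -90149414/41161275 ≈ -2.1902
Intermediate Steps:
K = 399851/182939 (K = -(-799702)/365878 = -2*(-399851/365878) = 399851/182939 ≈ 2.1857)
a(o) = -1/225 (a(o) = 3 - 676/(9*25) = 3 - ⅑*676/25 = 3 - 676/225 = -1/225)
a(5*20) - K = -1/225 - 1*399851/182939 = -1/225 - 399851/182939 = -90149414/41161275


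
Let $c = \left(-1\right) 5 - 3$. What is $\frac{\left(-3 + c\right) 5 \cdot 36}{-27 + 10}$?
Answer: $\frac{1980}{17} \approx 116.47$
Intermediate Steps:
$c = -8$ ($c = -5 - 3 = -8$)
$\frac{\left(-3 + c\right) 5 \cdot 36}{-27 + 10} = \frac{\left(-3 - 8\right) 5 \cdot 36}{-27 + 10} = \frac{\left(-11\right) 5 \cdot 36}{-17} = \left(-55\right) 36 \left(- \frac{1}{17}\right) = \left(-1980\right) \left(- \frac{1}{17}\right) = \frac{1980}{17}$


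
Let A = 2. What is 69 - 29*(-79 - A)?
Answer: 2418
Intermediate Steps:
69 - 29*(-79 - A) = 69 - 29*(-79 - 1*2) = 69 - 29*(-79 - 2) = 69 - 29*(-81) = 69 + 2349 = 2418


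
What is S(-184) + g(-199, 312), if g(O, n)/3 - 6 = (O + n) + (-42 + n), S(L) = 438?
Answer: 1605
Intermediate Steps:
g(O, n) = -108 + 3*O + 6*n (g(O, n) = 18 + 3*((O + n) + (-42 + n)) = 18 + 3*(-42 + O + 2*n) = 18 + (-126 + 3*O + 6*n) = -108 + 3*O + 6*n)
S(-184) + g(-199, 312) = 438 + (-108 + 3*(-199) + 6*312) = 438 + (-108 - 597 + 1872) = 438 + 1167 = 1605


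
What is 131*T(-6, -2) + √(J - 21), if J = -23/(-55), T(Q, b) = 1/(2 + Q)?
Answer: -131/4 + 2*I*√15565/55 ≈ -32.75 + 4.5367*I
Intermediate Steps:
J = 23/55 (J = -23*(-1/55) = 23/55 ≈ 0.41818)
131*T(-6, -2) + √(J - 21) = 131/(2 - 6) + √(23/55 - 21) = 131/(-4) + √(-1132/55) = 131*(-¼) + 2*I*√15565/55 = -131/4 + 2*I*√15565/55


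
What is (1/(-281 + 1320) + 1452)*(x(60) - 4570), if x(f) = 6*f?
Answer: -6351328090/1039 ≈ -6.1129e+6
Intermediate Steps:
(1/(-281 + 1320) + 1452)*(x(60) - 4570) = (1/(-281 + 1320) + 1452)*(6*60 - 4570) = (1/1039 + 1452)*(360 - 4570) = (1/1039 + 1452)*(-4210) = (1508629/1039)*(-4210) = -6351328090/1039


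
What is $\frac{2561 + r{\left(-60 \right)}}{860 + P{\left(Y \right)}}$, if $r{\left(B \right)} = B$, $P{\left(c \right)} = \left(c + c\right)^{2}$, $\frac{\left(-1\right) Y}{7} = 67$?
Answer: $\frac{2501}{880704} \approx 0.0028398$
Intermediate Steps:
$Y = -469$ ($Y = \left(-7\right) 67 = -469$)
$P{\left(c \right)} = 4 c^{2}$ ($P{\left(c \right)} = \left(2 c\right)^{2} = 4 c^{2}$)
$\frac{2561 + r{\left(-60 \right)}}{860 + P{\left(Y \right)}} = \frac{2561 - 60}{860 + 4 \left(-469\right)^{2}} = \frac{2501}{860 + 4 \cdot 219961} = \frac{2501}{860 + 879844} = \frac{2501}{880704}$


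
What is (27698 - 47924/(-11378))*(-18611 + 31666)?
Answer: 2057440375620/5689 ≈ 3.6165e+8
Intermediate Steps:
(27698 - 47924/(-11378))*(-18611 + 31666) = (27698 - 47924*(-1/11378))*13055 = (27698 + 23962/5689)*13055 = (157597884/5689)*13055 = 2057440375620/5689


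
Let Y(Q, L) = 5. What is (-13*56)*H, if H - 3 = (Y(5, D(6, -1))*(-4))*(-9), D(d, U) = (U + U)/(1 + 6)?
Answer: -133224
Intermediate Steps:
D(d, U) = 2*U/7 (D(d, U) = (2*U)/7 = (2*U)*(⅐) = 2*U/7)
H = 183 (H = 3 + (5*(-4))*(-9) = 3 - 20*(-9) = 3 + 180 = 183)
(-13*56)*H = -13*56*183 = -728*183 = -133224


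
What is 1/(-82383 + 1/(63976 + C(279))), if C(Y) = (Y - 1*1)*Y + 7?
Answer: -141545/11660901734 ≈ -1.2138e-5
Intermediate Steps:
C(Y) = 7 + Y*(-1 + Y) (C(Y) = (Y - 1)*Y + 7 = (-1 + Y)*Y + 7 = Y*(-1 + Y) + 7 = 7 + Y*(-1 + Y))
1/(-82383 + 1/(63976 + C(279))) = 1/(-82383 + 1/(63976 + (7 + 279² - 1*279))) = 1/(-82383 + 1/(63976 + (7 + 77841 - 279))) = 1/(-82383 + 1/(63976 + 77569)) = 1/(-82383 + 1/141545) = 1/(-11660901734/141545) = -141545/11660901734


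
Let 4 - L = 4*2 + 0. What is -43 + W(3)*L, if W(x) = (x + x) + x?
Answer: -79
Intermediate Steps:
L = -4 (L = 4 - (4*2 + 0) = 4 - (8 + 0) = 4 - 1*8 = 4 - 8 = -4)
W(x) = 3*x (W(x) = 2*x + x = 3*x)
-43 + W(3)*L = -43 + (3*3)*(-4) = -43 + 9*(-4) = -43 - 36 = -79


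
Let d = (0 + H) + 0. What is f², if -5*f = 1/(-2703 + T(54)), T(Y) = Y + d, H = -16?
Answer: 1/177555625 ≈ 5.6320e-9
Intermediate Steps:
d = -16 (d = (0 - 16) + 0 = -16 + 0 = -16)
T(Y) = -16 + Y (T(Y) = Y - 16 = -16 + Y)
f = 1/13325 (f = -1/(5*(-2703 + (-16 + 54))) = -1/(5*(-2703 + 38)) = -⅕/(-2665) = -⅕*(-1/2665) = 1/13325 ≈ 7.5047e-5)
f² = (1/13325)² = 1/177555625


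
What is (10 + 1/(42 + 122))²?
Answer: 2692881/26896 ≈ 100.12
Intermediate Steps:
(10 + 1/(42 + 122))² = (10 + 1/164)² = (1641/164)² = 2692881/26896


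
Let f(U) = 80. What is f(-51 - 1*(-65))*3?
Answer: 240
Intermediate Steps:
f(-51 - 1*(-65))*3 = 80*3 = 240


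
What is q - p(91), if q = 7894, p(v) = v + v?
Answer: 7712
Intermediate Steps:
p(v) = 2*v
q - p(91) = 7894 - 2*91 = 7894 - 1*182 = 7894 - 182 = 7712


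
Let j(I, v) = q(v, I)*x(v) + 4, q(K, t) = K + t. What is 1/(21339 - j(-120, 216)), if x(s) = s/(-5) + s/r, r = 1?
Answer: 5/23731 ≈ 0.00021069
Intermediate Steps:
x(s) = 4*s/5 (x(s) = s/(-5) + s/1 = s*(-⅕) + s*1 = -s/5 + s = 4*s/5)
j(I, v) = 4 + 4*v*(I + v)/5 (j(I, v) = (v + I)*(4*v/5) + 4 = (I + v)*(4*v/5) + 4 = 4*v*(I + v)/5 + 4 = 4 + 4*v*(I + v)/5)
1/(21339 - j(-120, 216)) = 1/(21339 - (4 + (⅘)*216*(-120 + 216))) = 1/(21339 - (4 + (⅘)*216*96)) = 1/(21339 - (4 + 82944/5)) = 1/(21339 - 1*82964/5) = 1/(21339 - 82964/5) = 1/(23731/5) = 5/23731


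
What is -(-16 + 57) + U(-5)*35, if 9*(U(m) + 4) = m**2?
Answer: -754/9 ≈ -83.778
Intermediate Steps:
U(m) = -4 + m**2/9
-(-16 + 57) + U(-5)*35 = -(-16 + 57) + (-4 + (1/9)*(-5)**2)*35 = -1*41 + (-4 + (1/9)*25)*35 = -41 + (-4 + 25/9)*35 = -41 - 11/9*35 = -41 - 385/9 = -754/9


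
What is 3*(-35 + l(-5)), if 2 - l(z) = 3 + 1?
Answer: -111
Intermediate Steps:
l(z) = -2 (l(z) = 2 - (3 + 1) = 2 - 1*4 = 2 - 4 = -2)
3*(-35 + l(-5)) = 3*(-35 - 2) = 3*(-37) = -111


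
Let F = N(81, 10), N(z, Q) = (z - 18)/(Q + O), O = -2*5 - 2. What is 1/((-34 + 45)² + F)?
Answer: 2/179 ≈ 0.011173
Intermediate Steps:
O = -12 (O = -10 - 2 = -12)
N(z, Q) = (-18 + z)/(-12 + Q) (N(z, Q) = (z - 18)/(Q - 12) = (-18 + z)/(-12 + Q))
F = -63/2 (F = (-18 + 81)/(-12 + 10) = 63/(-2) = -½*63 = -63/2 ≈ -31.500)
1/((-34 + 45)² + F) = 1/((-34 + 45)² - 63/2) = 1/(11² - 63/2) = 1/(121 - 63/2) = 1/(179/2) = 2/179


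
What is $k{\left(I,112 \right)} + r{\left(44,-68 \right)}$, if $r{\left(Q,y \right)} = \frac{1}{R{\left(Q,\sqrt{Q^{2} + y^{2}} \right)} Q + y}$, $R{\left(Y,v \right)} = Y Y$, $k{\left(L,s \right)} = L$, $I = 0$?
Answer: $\frac{1}{85116} \approx 1.1749 \cdot 10^{-5}$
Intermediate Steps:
$R{\left(Y,v \right)} = Y^{2}$
$r{\left(Q,y \right)} = \frac{1}{y + Q^{3}}$ ($r{\left(Q,y \right)} = \frac{1}{Q^{2} Q + y} = \frac{1}{Q^{3} + y} = \frac{1}{y + Q^{3}}$)
$k{\left(I,112 \right)} + r{\left(44,-68 \right)} = 0 + \frac{1}{-68 + 44^{3}} = 0 + \frac{1}{-68 + 85184} = 0 + \frac{1}{85116} = \frac{1}{85116}$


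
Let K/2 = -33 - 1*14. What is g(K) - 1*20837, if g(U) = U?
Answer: -20931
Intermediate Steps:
K = -94 (K = 2*(-33 - 1*14) = 2*(-33 - 14) = 2*(-47) = -94)
g(K) - 1*20837 = -94 - 1*20837 = -94 - 20837 = -20931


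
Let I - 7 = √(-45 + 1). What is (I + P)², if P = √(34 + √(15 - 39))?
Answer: (7 + √2*√(17 + I*√6) + 2*I*√11)² ≈ 115.29 + 181.19*I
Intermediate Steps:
I = 7 + 2*I*√11 (I = 7 + √(-45 + 1) = 7 + √(-44) = 7 + 2*I*√11 ≈ 7.0 + 6.6332*I)
P = √(34 + 2*I*√6) (P = √(34 + √(-24)) = √(34 + 2*I*√6) ≈ 5.846 + 0.419*I)
(I + P)² = ((7 + 2*I*√11) + √(34 + 2*I*√6))² = (7 + √(34 + 2*I*√6) + 2*I*√11)²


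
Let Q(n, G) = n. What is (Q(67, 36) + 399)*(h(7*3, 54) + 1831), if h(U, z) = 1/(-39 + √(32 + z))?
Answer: 1224389836/1435 - 466*√86/1435 ≈ 8.5323e+5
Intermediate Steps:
(Q(67, 36) + 399)*(h(7*3, 54) + 1831) = (67 + 399)*(1/(-39 + √(32 + 54)) + 1831) = 466*(1/(-39 + √86) + 1831) = 466*(1831 + 1/(-39 + √86)) = 853246 + 466/(-39 + √86)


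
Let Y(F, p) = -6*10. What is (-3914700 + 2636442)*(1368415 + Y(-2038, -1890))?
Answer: -1749110725590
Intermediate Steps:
Y(F, p) = -60
(-3914700 + 2636442)*(1368415 + Y(-2038, -1890)) = (-3914700 + 2636442)*(1368415 - 60) = -1278258*1368355 = -1749110725590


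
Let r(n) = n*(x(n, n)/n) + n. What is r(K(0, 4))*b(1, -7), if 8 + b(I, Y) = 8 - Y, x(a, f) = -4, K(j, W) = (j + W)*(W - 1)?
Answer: 56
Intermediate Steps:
K(j, W) = (-1 + W)*(W + j) (K(j, W) = (W + j)*(-1 + W) = (-1 + W)*(W + j))
b(I, Y) = -Y (b(I, Y) = -8 + (8 - Y) = -Y)
r(n) = -4 + n (r(n) = n*(-4/n) + n = -4 + n)
r(K(0, 4))*b(1, -7) = (-4 + (4² - 1*4 - 1*0 + 4*0))*(-1*(-7)) = (-4 + (16 - 4 + 0 + 0))*7 = (-4 + 12)*7 = 8*7 = 56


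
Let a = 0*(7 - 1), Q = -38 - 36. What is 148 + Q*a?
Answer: 148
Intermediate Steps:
Q = -74
a = 0 (a = 0*6 = 0)
148 + Q*a = 148 - 74*0 = 148 + 0 = 148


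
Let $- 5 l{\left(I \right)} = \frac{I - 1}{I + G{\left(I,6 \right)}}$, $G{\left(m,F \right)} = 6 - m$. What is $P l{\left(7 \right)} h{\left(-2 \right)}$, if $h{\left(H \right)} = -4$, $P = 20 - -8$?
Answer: $\frac{112}{5} \approx 22.4$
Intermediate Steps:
$P = 28$ ($P = 20 + 8 = 28$)
$l{\left(I \right)} = \frac{1}{30} - \frac{I}{30}$ ($l{\left(I \right)} = - \frac{\left(I - 1\right) \frac{1}{I - \left(-6 + I\right)}}{5} = - \frac{\left(-1 + I\right) \frac{1}{6}}{5} = - \frac{- \frac{1}{6} + \frac{I}{6}}{5} = \frac{1}{30} - \frac{I}{30}$)
$P l{\left(7 \right)} h{\left(-2 \right)} = 28 \left(\frac{1}{30} - \frac{7}{30}\right) \left(-4\right) = 28 \left(- \frac{1}{5}\right) \left(-4\right) = \left(- \frac{28}{5}\right) \left(-4\right) = \frac{112}{5}$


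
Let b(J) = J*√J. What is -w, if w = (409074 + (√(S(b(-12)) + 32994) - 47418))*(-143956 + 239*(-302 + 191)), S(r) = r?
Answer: 61656923160 + 170485*√(32994 - 24*I*√3) ≈ 6.1688e+10 - 19508.0*I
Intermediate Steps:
b(J) = J^(3/2)
w = -61656923160 - 170485*√(32994 - 24*I*√3) (w = (409074 + (√((-12)^(3/2) + 32994) - 47418))*(-143956 + 239*(-302 + 191)) = (409074 + (√(-24*I*√3 + 32994) - 47418))*(-143956 + 239*(-111)) = (409074 + (√(32994 - 24*I*√3) - 47418))*(-143956 - 26529) = (409074 + (-47418 + √(32994 - 24*I*√3)))*(-170485) = (361656 + √(32994 - 24*I*√3))*(-170485) = -61656923160 - 170485*√(32994 - 24*I*√3) ≈ -6.1688e+10 + 19508.0*I)
-w = -(-61656923160 - 170485*√(32994 - 24*I*√3)) = 61656923160 + 170485*√(32994 - 24*I*√3)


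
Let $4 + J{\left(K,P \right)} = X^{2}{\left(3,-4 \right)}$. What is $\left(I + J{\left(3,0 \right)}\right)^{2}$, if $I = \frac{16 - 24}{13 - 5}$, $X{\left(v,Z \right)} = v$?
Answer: $16$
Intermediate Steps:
$I = -1$ ($I = - \frac{8}{8} = \left(-8\right) \frac{1}{8} = -1$)
$J{\left(K,P \right)} = 5$ ($J{\left(K,P \right)} = -4 + 3^{2} = -4 + 9 = 5$)
$\left(I + J{\left(3,0 \right)}\right)^{2} = \left(-1 + 5\right)^{2} = 4^{2} = 16$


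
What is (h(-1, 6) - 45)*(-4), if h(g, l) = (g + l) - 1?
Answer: 164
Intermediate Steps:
h(g, l) = -1 + g + l
(h(-1, 6) - 45)*(-4) = ((-1 - 1 + 6) - 45)*(-4) = (4 - 45)*(-4) = -41*(-4) = 164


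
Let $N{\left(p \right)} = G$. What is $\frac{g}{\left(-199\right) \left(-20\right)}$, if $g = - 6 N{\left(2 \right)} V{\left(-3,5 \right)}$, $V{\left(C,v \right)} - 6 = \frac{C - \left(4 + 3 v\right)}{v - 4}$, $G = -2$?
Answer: $- \frac{48}{995} \approx -0.048241$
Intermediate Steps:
$V{\left(C,v \right)} = 6 + \frac{-4 + C - 3 v}{-4 + v}$ ($V{\left(C,v \right)} = 6 + \frac{C - \left(4 + 3 v\right)}{v - 4} = 6 + \frac{C - \left(4 + 3 v\right)}{-4 + v} = 6 + \frac{-4 + C - 3 v}{-4 + v}$)
$N{\left(p \right)} = -2$
$g = -192$ ($g = \left(-6\right) \left(-2\right) \frac{-28 - 3 + 3 \cdot 5}{-4 + 5} = 12 \frac{-28 - 3 + 15}{1} = 12 \cdot 1 \left(-16\right) = 12 \left(-16\right) = -192$)
$\frac{g}{\left(-199\right) \left(-20\right)} = - \frac{192}{\left(-199\right) \left(-20\right)} = - \frac{192}{3980} = \left(-192\right) \frac{1}{3980} = - \frac{48}{995}$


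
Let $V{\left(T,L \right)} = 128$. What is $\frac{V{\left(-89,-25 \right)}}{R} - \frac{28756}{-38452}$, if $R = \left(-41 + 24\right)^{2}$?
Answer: $\frac{3308085}{2778157} \approx 1.1907$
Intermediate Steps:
$R = 289$ ($R = \left(-17\right)^{2} = 289$)
$\frac{V{\left(-89,-25 \right)}}{R} - \frac{28756}{-38452} = \frac{128}{289} - \frac{28756}{-38452} = 128 \cdot \frac{1}{289} - - \frac{7189}{9613} = \frac{128}{289} + \frac{7189}{9613} = \frac{3308085}{2778157}$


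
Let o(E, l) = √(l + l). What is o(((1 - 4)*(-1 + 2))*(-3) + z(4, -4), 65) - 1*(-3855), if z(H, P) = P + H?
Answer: 3855 + √130 ≈ 3866.4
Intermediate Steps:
z(H, P) = H + P
o(E, l) = √2*√l (o(E, l) = √(2*l) = √2*√l)
o(((1 - 4)*(-1 + 2))*(-3) + z(4, -4), 65) - 1*(-3855) = √2*√65 - 1*(-3855) = √130 + 3855 = 3855 + √130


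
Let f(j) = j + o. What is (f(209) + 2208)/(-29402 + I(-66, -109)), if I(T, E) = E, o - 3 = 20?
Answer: -2440/29511 ≈ -0.082681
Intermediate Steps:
o = 23 (o = 3 + 20 = 23)
f(j) = 23 + j (f(j) = j + 23 = 23 + j)
(f(209) + 2208)/(-29402 + I(-66, -109)) = ((23 + 209) + 2208)/(-29402 - 109) = (232 + 2208)/(-29511) = 2440*(-1/29511) = -2440/29511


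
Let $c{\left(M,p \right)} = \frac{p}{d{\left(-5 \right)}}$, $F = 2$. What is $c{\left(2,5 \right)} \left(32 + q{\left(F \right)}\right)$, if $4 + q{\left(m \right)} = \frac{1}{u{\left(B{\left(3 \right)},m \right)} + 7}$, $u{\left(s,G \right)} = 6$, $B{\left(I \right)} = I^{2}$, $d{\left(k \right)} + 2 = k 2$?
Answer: $- \frac{1825}{156} \approx -11.699$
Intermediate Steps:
$d{\left(k \right)} = -2 + 2 k$ ($d{\left(k \right)} = -2 + k 2 = -2 + 2 k$)
$c{\left(M,p \right)} = - \frac{p}{12}$ ($c{\left(M,p \right)} = \frac{p}{-2 + 2 \left(-5\right)} = \frac{p}{-2 - 10} = \frac{p}{-12} = p \left(- \frac{1}{12}\right) = - \frac{p}{12}$)
$q{\left(m \right)} = - \frac{51}{13}$ ($q{\left(m \right)} = -4 + \frac{1}{6 + 7} = -4 + \frac{1}{13} = - \frac{51}{13}$)
$c{\left(2,5 \right)} \left(32 + q{\left(F \right)}\right) = \left(- \frac{1}{12}\right) 5 \left(32 - \frac{51}{13}\right) = \left(- \frac{5}{12}\right) \frac{365}{13} = - \frac{1825}{156}$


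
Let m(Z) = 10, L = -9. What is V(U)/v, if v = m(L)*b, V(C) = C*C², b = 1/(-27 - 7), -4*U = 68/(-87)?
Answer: -83521/3292515 ≈ -0.025367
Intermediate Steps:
U = 17/87 (U = -17/(-87) = -17*(-1)/87 = -¼*(-68/87) = 17/87 ≈ 0.19540)
b = -1/34 (b = 1/(-34) = -1/34 ≈ -0.029412)
V(C) = C³
v = -5/17 (v = 10*(-1/34) = -5/17 ≈ -0.29412)
V(U)/v = (17/87)³/(-5/17) = (4913/658503)*(-17/5) = -83521/3292515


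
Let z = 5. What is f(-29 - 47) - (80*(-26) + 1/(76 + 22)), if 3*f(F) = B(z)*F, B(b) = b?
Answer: 574277/294 ≈ 1953.3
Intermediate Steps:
f(F) = 5*F/3 (f(F) = (5*F)/3 = 5*F/3)
f(-29 - 47) - (80*(-26) + 1/(76 + 22)) = 5*(-29 - 47)/3 - (80*(-26) + 1/(76 + 22)) = (5/3)*(-76) - (-2080 + 1/98) = -380/3 - (-2080 + 1/98) = -380/3 - 1*(-203839/98) = -380/3 + 203839/98 = 574277/294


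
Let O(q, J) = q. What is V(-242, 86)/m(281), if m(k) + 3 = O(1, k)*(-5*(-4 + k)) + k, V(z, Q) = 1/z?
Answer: 1/267894 ≈ 3.7328e-6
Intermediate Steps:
m(k) = 17 - 4*k (m(k) = -3 + (1*(-5*(-4 + k)) + k) = -3 + (1*(20 - 5*k) + k) = -3 + ((20 - 5*k) + k) = -3 + (20 - 4*k) = 17 - 4*k)
V(-242, 86)/m(281) = 1/((-242)*(17 - 4*281)) = -1/(242*(17 - 1124)) = -1/242/(-1107) = -1/242*(-1/1107) = 1/267894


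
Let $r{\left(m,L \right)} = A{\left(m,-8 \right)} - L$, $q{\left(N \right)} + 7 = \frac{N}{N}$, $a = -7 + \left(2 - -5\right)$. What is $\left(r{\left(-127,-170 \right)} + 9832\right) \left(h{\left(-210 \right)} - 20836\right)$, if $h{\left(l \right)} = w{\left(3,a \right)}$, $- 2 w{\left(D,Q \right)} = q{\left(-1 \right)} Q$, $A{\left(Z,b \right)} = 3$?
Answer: $-208464180$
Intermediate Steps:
$a = 0$ ($a = -7 + \left(2 + 5\right) = -7 + 7 = 0$)
$q{\left(N \right)} = -6$ ($q{\left(N \right)} = -7 + \frac{N}{N} = -7 + 1 = -6$)
$w{\left(D,Q \right)} = 3 Q$ ($w{\left(D,Q \right)} = - \frac{\left(-6\right) Q}{2} = 3 Q$)
$h{\left(l \right)} = 0$ ($h{\left(l \right)} = 3 \cdot 0 = 0$)
$r{\left(m,L \right)} = 3 - L$
$\left(r{\left(-127,-170 \right)} + 9832\right) \left(h{\left(-210 \right)} - 20836\right) = \left(\left(3 - -170\right) + 9832\right) \left(0 - 20836\right) = \left(\left(3 + 170\right) + 9832\right) \left(-20836\right) = \left(173 + 9832\right) \left(-20836\right) = 10005 \left(-20836\right) = -208464180$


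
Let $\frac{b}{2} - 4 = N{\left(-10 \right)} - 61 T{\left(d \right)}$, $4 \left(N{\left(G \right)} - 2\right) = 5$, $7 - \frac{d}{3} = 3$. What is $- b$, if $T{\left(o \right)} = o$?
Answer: $\frac{2899}{2} \approx 1449.5$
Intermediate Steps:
$d = 12$ ($d = 21 - 9 = 12$)
$N{\left(G \right)} = \frac{13}{4}$ ($N{\left(G \right)} = 2 + \frac{1}{4} \cdot 5 = 2 + \frac{5}{4} = \frac{13}{4}$)
$b = - \frac{2899}{2}$ ($b = 8 + 2 \left(\frac{13}{4} - 732\right) = 8 + 2 \left(- \frac{2915}{4}\right) = 8 - \frac{2915}{2} = - \frac{2899}{2} \approx -1449.5$)
$- b = \left(-1\right) \left(- \frac{2899}{2}\right) = \frac{2899}{2}$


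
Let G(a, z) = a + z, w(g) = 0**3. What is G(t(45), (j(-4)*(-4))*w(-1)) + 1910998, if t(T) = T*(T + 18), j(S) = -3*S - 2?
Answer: 1913833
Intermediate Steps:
j(S) = -2 - 3*S
t(T) = T*(18 + T)
w(g) = 0
G(t(45), (j(-4)*(-4))*w(-1)) + 1910998 = (45*(18 + 45) + ((-2 - 3*(-4))*(-4))*0) + 1910998 = (45*63 + ((-2 + 12)*(-4))*0) + 1910998 = (2835 + (10*(-4))*0) + 1910998 = (2835 - 40*0) + 1910998 = (2835 + 0) + 1910998 = 2835 + 1910998 = 1913833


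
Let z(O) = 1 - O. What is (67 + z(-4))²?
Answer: 5184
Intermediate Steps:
(67 + z(-4))² = (67 + (1 - 1*(-4)))² = (67 + (1 + 4))² = (67 + 5)² = 72² = 5184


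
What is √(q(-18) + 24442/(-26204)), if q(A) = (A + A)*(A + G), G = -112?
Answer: √803219931178/13102 ≈ 68.404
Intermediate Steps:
q(A) = 2*A*(-112 + A) (q(A) = (A + A)*(A - 112) = (2*A)*(-112 + A) = 2*A*(-112 + A))
√(q(-18) + 24442/(-26204)) = √(2*(-18)*(-112 - 18) + 24442/(-26204)) = √(2*(-18)*(-130) + 24442*(-1/26204)) = √(4680 - 12221/13102) = √(61305139/13102) = √803219931178/13102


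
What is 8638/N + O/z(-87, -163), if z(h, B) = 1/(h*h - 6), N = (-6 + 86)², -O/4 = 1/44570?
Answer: 9569143/14262400 ≈ 0.67093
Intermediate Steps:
O = -2/22285 (O = -4/44570 = -4*1/44570 = -2/22285 ≈ -8.9746e-5)
N = 6400 (N = 80² = 6400)
z(h, B) = 1/(-6 + h²) (z(h, B) = 1/(h² - 6) = 1/(-6 + h²))
8638/N + O/z(-87, -163) = 8638/6400 - 2/(22285*(1/(-6 + (-87)²))) = 8638*(1/6400) - 2/(22285*(1/(-6 + 7569))) = 4319/3200 - 2/(22285*(1/7563)) = 4319/3200 - 2/(22285*1/7563) = 4319/3200 - 2/22285*7563 = 4319/3200 - 15126/22285 = 9569143/14262400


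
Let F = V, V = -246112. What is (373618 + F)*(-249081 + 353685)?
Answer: 13337637624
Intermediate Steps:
F = -246112
(373618 + F)*(-249081 + 353685) = (373618 - 246112)*(-249081 + 353685) = 127506*104604 = 13337637624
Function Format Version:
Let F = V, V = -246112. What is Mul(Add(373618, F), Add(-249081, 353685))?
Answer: 13337637624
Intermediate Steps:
F = -246112
Mul(Add(373618, F), Add(-249081, 353685)) = Mul(Add(373618, -246112), Add(-249081, 353685)) = Mul(127506, 104604) = 13337637624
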